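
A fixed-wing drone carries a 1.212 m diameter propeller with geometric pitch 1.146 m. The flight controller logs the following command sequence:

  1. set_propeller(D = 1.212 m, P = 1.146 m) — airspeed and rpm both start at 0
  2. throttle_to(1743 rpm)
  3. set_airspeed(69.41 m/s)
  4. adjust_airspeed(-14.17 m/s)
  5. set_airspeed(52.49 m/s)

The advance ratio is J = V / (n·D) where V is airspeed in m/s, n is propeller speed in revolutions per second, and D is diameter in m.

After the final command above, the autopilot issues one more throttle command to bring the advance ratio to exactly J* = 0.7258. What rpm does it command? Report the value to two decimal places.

set_propeller: D = 1.212 m, P = 1.146 m (p = P/D = 0.945545); state ← (V=0, rpm=0)
throttle_to(1743): rpm ← 1743
set_airspeed(69.41): V ← 69.41 m/s
adjust_airspeed(-14.17): V ← 69.41 -14.17 = 55.24 m/s
set_airspeed(52.49): V ← 52.49 m/s
final state: V = 52.49 m/s, rpm = 1743 → n = rpm/60 = 29.050000 rev/s
target J* = 0.7258; solve J* = V/(n·D) for n: n = V/(J*·D) = 52.49/(0.7258 × 1.212) = 59.670131 rev/s
rpm = 60·n = 3580.207842

rpm = 3580.21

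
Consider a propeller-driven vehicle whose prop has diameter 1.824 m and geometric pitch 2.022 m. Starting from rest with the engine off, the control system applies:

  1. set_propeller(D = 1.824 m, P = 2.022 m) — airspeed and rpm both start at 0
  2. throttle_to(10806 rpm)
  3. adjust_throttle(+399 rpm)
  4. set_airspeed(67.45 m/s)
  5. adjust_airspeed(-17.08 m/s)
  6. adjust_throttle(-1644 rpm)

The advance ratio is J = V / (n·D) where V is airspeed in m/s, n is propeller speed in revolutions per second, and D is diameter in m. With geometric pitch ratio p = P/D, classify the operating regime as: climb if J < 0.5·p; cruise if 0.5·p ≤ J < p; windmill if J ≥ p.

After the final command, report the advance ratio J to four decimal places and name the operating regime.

J = 0.1733, regime = climb

set_propeller: D = 1.824 m, P = 2.022 m (p = P/D = 1.108553); state ← (V=0, rpm=0)
throttle_to(10806): rpm ← 10806
adjust_throttle(+399): rpm ← 10806 +399 = 11205
set_airspeed(67.45): V ← 67.45 m/s
adjust_airspeed(-17.08): V ← 67.45 -17.08 = 50.37 m/s
adjust_throttle(-1644): rpm ← 11205 -1644 = 9561
final state: V = 50.37 m/s, rpm = 9561 → n = rpm/60 = 159.350000 rev/s
J = V / (n·D) = 50.37 / (159.350000 × 1.824) = 0.173299
regime bands: climb J<0.5543 | cruise [0.5543, 1.1086) | windmill J≥1.1086
J = 0.1733 → climb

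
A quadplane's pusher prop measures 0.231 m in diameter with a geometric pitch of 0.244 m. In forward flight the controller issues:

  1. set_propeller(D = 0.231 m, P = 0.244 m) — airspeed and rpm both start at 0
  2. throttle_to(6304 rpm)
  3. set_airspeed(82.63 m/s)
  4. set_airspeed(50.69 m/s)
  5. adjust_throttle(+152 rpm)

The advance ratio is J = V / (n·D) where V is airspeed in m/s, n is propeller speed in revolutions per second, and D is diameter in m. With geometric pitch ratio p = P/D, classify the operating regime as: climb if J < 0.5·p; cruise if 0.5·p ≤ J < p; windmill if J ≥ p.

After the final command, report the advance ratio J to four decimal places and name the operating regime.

J = 2.0394, regime = windmill

set_propeller: D = 0.231 m, P = 0.244 m (p = P/D = 1.056277); state ← (V=0, rpm=0)
throttle_to(6304): rpm ← 6304
set_airspeed(82.63): V ← 82.63 m/s
set_airspeed(50.69): V ← 50.69 m/s
adjust_throttle(+152): rpm ← 6304 +152 = 6456
final state: V = 50.69 m/s, rpm = 6456 → n = rpm/60 = 107.600000 rev/s
J = V / (n·D) = 50.69 / (107.600000 × 0.231) = 2.039379
regime bands: climb J<0.5281 | cruise [0.5281, 1.0563) | windmill J≥1.0563
J = 2.0394 → windmill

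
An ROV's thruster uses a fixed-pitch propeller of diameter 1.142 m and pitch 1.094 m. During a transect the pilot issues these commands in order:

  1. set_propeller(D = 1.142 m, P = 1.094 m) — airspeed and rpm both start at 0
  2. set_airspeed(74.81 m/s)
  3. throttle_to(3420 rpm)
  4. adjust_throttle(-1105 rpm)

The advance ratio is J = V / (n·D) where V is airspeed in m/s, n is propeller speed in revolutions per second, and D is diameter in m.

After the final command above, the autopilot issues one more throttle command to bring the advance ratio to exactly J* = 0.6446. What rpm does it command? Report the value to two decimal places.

rpm = 6097.54

set_propeller: D = 1.142 m, P = 1.094 m (p = P/D = 0.957968); state ← (V=0, rpm=0)
set_airspeed(74.81): V ← 74.81 m/s
throttle_to(3420): rpm ← 3420
adjust_throttle(-1105): rpm ← 3420 -1105 = 2315
final state: V = 74.81 m/s, rpm = 2315 → n = rpm/60 = 38.583333 rev/s
target J* = 0.6446; solve J* = V/(n·D) for n: n = V/(J*·D) = 74.81/(0.6446 × 1.142) = 101.625630 rev/s
rpm = 60·n = 6097.537783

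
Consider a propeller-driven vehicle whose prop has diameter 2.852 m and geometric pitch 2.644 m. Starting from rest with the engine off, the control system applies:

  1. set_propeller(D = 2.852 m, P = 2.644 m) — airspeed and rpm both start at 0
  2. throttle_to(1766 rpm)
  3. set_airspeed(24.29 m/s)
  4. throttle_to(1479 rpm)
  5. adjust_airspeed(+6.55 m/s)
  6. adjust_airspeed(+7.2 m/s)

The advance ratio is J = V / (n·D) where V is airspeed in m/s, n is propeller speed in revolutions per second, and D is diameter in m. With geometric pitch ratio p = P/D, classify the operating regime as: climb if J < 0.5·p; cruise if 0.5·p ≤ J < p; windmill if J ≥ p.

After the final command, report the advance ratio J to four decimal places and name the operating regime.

J = 0.5411, regime = cruise

set_propeller: D = 2.852 m, P = 2.644 m (p = P/D = 0.927069); state ← (V=0, rpm=0)
throttle_to(1766): rpm ← 1766
set_airspeed(24.29): V ← 24.29 m/s
throttle_to(1479): rpm ← 1479
adjust_airspeed(+6.55): V ← 24.29 +6.55 = 30.84 m/s
adjust_airspeed(+7.2): V ← 30.84 +7.2 = 38.04 m/s
final state: V = 38.04 m/s, rpm = 1479 → n = rpm/60 = 24.650000 rev/s
J = V / (n·D) = 38.04 / (24.650000 × 2.852) = 0.541096
regime bands: climb J<0.4635 | cruise [0.4635, 0.9271) | windmill J≥0.9271
J = 0.5411 → cruise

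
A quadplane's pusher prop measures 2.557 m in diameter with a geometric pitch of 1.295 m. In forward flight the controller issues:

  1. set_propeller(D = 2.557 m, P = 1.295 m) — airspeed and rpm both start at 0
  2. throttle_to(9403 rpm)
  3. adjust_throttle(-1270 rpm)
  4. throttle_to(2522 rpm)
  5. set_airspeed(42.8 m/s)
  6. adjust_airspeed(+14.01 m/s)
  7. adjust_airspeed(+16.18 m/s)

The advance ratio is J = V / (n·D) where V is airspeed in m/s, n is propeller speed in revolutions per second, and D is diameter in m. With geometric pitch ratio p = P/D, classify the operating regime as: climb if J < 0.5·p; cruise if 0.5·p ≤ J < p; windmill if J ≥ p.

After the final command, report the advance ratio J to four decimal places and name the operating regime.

set_propeller: D = 2.557 m, P = 1.295 m (p = P/D = 0.506453); state ← (V=0, rpm=0)
throttle_to(9403): rpm ← 9403
adjust_throttle(-1270): rpm ← 9403 -1270 = 8133
throttle_to(2522): rpm ← 2522
set_airspeed(42.8): V ← 42.8 m/s
adjust_airspeed(+14.01): V ← 42.8 +14.01 = 56.81 m/s
adjust_airspeed(+16.18): V ← 56.81 +16.18 = 72.99 m/s
final state: V = 72.99 m/s, rpm = 2522 → n = rpm/60 = 42.033333 rev/s
J = V / (n·D) = 72.99 / (42.033333 × 2.557) = 0.679108
regime bands: climb J<0.2532 | cruise [0.2532, 0.5065) | windmill J≥0.5065
J = 0.6791 → windmill

J = 0.6791, regime = windmill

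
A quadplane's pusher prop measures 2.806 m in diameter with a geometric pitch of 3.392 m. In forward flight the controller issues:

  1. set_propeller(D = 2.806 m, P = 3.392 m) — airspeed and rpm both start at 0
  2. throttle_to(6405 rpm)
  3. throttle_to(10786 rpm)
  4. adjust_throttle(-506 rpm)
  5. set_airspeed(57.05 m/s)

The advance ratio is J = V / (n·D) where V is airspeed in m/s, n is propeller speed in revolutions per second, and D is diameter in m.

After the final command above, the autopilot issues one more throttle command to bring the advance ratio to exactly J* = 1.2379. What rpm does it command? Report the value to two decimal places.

rpm = 985.45

set_propeller: D = 2.806 m, P = 3.392 m (p = P/D = 1.208838); state ← (V=0, rpm=0)
throttle_to(6405): rpm ← 6405
throttle_to(10786): rpm ← 10786
adjust_throttle(-506): rpm ← 10786 -506 = 10280
set_airspeed(57.05): V ← 57.05 m/s
final state: V = 57.05 m/s, rpm = 10280 → n = rpm/60 = 171.333333 rev/s
target J* = 1.2379; solve J* = V/(n·D) for n: n = V/(J*·D) = 57.05/(1.2379 × 2.806) = 16.424132 rev/s
rpm = 60·n = 985.447903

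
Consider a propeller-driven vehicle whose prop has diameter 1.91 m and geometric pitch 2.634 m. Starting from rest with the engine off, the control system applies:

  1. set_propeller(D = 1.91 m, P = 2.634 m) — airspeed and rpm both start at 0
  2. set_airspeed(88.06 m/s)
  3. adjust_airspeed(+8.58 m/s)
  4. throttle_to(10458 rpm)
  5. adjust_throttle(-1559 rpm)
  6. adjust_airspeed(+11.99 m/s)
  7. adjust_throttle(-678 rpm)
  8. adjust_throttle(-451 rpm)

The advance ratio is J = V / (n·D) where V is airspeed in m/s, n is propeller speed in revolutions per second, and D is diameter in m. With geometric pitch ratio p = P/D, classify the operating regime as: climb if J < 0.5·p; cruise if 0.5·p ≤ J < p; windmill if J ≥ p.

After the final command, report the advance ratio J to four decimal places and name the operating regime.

J = 0.4392, regime = climb

set_propeller: D = 1.91 m, P = 2.634 m (p = P/D = 1.379058); state ← (V=0, rpm=0)
set_airspeed(88.06): V ← 88.06 m/s
adjust_airspeed(+8.58): V ← 88.06 +8.58 = 96.64 m/s
throttle_to(10458): rpm ← 10458
adjust_throttle(-1559): rpm ← 10458 -1559 = 8899
adjust_airspeed(+11.99): V ← 96.64 +11.99 = 108.63 m/s
adjust_throttle(-678): rpm ← 8899 -678 = 8221
adjust_throttle(-451): rpm ← 8221 -451 = 7770
final state: V = 108.63 m/s, rpm = 7770 → n = rpm/60 = 129.500000 rev/s
J = V / (n·D) = 108.63 / (129.500000 × 1.91) = 0.439184
regime bands: climb J<0.6895 | cruise [0.6895, 1.3791) | windmill J≥1.3791
J = 0.4392 → climb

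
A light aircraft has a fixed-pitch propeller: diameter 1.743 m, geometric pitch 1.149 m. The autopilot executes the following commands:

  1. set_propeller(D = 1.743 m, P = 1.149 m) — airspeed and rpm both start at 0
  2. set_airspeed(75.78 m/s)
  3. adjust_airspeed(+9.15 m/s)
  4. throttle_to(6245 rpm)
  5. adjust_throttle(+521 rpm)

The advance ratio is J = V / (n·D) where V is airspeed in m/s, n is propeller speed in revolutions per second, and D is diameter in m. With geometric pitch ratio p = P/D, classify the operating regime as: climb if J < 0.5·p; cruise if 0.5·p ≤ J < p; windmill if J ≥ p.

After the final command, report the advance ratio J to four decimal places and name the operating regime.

J = 0.4321, regime = cruise

set_propeller: D = 1.743 m, P = 1.149 m (p = P/D = 0.659208); state ← (V=0, rpm=0)
set_airspeed(75.78): V ← 75.78 m/s
adjust_airspeed(+9.15): V ← 75.78 +9.15 = 84.93 m/s
throttle_to(6245): rpm ← 6245
adjust_throttle(+521): rpm ← 6245 +521 = 6766
final state: V = 84.93 m/s, rpm = 6766 → n = rpm/60 = 112.766667 rev/s
J = V / (n·D) = 84.93 / (112.766667 × 1.743) = 0.432099
regime bands: climb J<0.3296 | cruise [0.3296, 0.6592) | windmill J≥0.6592
J = 0.4321 → cruise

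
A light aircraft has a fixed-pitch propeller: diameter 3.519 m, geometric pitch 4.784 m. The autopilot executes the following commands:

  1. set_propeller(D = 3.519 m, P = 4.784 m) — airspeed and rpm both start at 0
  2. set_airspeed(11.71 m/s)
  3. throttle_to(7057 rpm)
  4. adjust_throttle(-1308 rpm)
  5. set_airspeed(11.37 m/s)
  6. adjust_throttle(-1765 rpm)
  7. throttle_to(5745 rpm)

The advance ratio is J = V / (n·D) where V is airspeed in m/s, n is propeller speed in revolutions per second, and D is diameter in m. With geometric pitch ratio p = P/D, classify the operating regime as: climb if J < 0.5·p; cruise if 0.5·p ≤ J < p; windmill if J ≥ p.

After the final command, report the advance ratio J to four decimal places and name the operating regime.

J = 0.0337, regime = climb

set_propeller: D = 3.519 m, P = 4.784 m (p = P/D = 1.359477); state ← (V=0, rpm=0)
set_airspeed(11.71): V ← 11.71 m/s
throttle_to(7057): rpm ← 7057
adjust_throttle(-1308): rpm ← 7057 -1308 = 5749
set_airspeed(11.37): V ← 11.37 m/s
adjust_throttle(-1765): rpm ← 5749 -1765 = 3984
throttle_to(5745): rpm ← 5745
final state: V = 11.37 m/s, rpm = 5745 → n = rpm/60 = 95.750000 rev/s
J = V / (n·D) = 11.37 / (95.750000 × 3.519) = 0.033744
regime bands: climb J<0.6797 | cruise [0.6797, 1.3595) | windmill J≥1.3595
J = 0.0337 → climb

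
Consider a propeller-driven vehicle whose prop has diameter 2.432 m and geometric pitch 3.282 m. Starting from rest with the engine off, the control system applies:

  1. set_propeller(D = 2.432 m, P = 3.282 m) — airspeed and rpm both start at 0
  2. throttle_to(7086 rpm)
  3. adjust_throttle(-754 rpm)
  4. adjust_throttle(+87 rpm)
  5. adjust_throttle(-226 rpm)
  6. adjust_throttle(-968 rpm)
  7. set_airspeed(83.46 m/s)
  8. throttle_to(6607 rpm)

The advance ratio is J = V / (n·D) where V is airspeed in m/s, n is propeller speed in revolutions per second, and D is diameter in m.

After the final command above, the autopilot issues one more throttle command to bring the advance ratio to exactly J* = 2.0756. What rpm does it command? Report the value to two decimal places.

set_propeller: D = 2.432 m, P = 3.282 m (p = P/D = 1.349507); state ← (V=0, rpm=0)
throttle_to(7086): rpm ← 7086
adjust_throttle(-754): rpm ← 7086 -754 = 6332
adjust_throttle(+87): rpm ← 6332 +87 = 6419
adjust_throttle(-226): rpm ← 6419 -226 = 6193
adjust_throttle(-968): rpm ← 6193 -968 = 5225
set_airspeed(83.46): V ← 83.46 m/s
throttle_to(6607): rpm ← 6607
final state: V = 83.46 m/s, rpm = 6607 → n = rpm/60 = 110.116667 rev/s
target J* = 2.0756; solve J* = V/(n·D) for n: n = V/(J*·D) = 83.46/(2.0756 × 2.432) = 16.533742 rev/s
rpm = 60·n = 992.024500

rpm = 992.02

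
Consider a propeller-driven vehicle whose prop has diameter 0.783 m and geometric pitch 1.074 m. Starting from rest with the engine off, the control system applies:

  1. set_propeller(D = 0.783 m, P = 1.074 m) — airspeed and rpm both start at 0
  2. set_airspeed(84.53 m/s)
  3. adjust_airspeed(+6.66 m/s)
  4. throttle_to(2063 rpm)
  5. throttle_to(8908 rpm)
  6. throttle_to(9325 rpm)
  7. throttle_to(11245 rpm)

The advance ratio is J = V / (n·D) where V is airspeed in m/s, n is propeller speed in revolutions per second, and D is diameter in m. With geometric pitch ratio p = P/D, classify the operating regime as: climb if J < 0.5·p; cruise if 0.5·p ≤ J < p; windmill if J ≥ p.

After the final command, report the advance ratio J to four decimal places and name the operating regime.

set_propeller: D = 0.783 m, P = 1.074 m (p = P/D = 1.371648); state ← (V=0, rpm=0)
set_airspeed(84.53): V ← 84.53 m/s
adjust_airspeed(+6.66): V ← 84.53 +6.66 = 91.19 m/s
throttle_to(2063): rpm ← 2063
throttle_to(8908): rpm ← 8908
throttle_to(9325): rpm ← 9325
throttle_to(11245): rpm ← 11245
final state: V = 91.19 m/s, rpm = 11245 → n = rpm/60 = 187.416667 rev/s
J = V / (n·D) = 91.19 / (187.416667 × 0.783) = 0.621409
regime bands: climb J<0.6858 | cruise [0.6858, 1.3716) | windmill J≥1.3716
J = 0.6214 → climb

J = 0.6214, regime = climb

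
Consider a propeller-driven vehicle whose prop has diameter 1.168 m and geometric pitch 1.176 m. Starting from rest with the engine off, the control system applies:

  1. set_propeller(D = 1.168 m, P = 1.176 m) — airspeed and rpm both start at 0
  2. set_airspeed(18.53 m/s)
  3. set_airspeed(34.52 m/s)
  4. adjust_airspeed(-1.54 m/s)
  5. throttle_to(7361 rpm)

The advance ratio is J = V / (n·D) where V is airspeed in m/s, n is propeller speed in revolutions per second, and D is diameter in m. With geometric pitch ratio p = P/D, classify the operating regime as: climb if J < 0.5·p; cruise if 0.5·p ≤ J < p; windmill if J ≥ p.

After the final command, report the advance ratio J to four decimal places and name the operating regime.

J = 0.2302, regime = climb

set_propeller: D = 1.168 m, P = 1.176 m (p = P/D = 1.006849); state ← (V=0, rpm=0)
set_airspeed(18.53): V ← 18.53 m/s
set_airspeed(34.52): V ← 34.52 m/s
adjust_airspeed(-1.54): V ← 34.52 -1.54 = 32.98 m/s
throttle_to(7361): rpm ← 7361
final state: V = 32.98 m/s, rpm = 7361 → n = rpm/60 = 122.683333 rev/s
J = V / (n·D) = 32.98 / (122.683333 × 1.168) = 0.230156
regime bands: climb J<0.5034 | cruise [0.5034, 1.0068) | windmill J≥1.0068
J = 0.2302 → climb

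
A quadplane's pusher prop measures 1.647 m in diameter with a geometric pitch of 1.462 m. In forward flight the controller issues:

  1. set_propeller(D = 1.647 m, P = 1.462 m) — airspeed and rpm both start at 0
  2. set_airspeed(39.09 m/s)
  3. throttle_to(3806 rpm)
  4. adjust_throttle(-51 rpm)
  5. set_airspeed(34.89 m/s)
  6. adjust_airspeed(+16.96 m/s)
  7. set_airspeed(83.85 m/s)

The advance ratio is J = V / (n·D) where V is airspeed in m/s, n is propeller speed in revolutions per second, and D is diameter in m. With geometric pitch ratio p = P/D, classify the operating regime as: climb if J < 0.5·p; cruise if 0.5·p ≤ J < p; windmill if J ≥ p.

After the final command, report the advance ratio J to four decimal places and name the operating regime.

J = 0.8135, regime = cruise

set_propeller: D = 1.647 m, P = 1.462 m (p = P/D = 0.887675); state ← (V=0, rpm=0)
set_airspeed(39.09): V ← 39.09 m/s
throttle_to(3806): rpm ← 3806
adjust_throttle(-51): rpm ← 3806 -51 = 3755
set_airspeed(34.89): V ← 34.89 m/s
adjust_airspeed(+16.96): V ← 34.89 +16.96 = 51.85 m/s
set_airspeed(83.85): V ← 83.85 m/s
final state: V = 83.85 m/s, rpm = 3755 → n = rpm/60 = 62.583333 rev/s
J = V / (n·D) = 83.85 / (62.583333 × 1.647) = 0.813487
regime bands: climb J<0.4438 | cruise [0.4438, 0.8877) | windmill J≥0.8877
J = 0.8135 → cruise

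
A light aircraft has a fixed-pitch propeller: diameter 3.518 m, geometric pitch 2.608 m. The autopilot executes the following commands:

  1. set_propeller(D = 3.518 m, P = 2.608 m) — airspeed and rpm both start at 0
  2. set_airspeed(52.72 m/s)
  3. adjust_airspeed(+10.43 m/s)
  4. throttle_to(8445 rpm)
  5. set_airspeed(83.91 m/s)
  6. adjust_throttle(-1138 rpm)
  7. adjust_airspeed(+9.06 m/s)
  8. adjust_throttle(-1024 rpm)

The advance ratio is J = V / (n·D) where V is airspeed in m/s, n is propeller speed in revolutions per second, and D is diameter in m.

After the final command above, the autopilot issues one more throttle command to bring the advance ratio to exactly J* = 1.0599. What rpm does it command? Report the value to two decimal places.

rpm = 1496.01

set_propeller: D = 3.518 m, P = 2.608 m (p = P/D = 0.741330); state ← (V=0, rpm=0)
set_airspeed(52.72): V ← 52.72 m/s
adjust_airspeed(+10.43): V ← 52.72 +10.43 = 63.15 m/s
throttle_to(8445): rpm ← 8445
set_airspeed(83.91): V ← 83.91 m/s
adjust_throttle(-1138): rpm ← 8445 -1138 = 7307
adjust_airspeed(+9.06): V ← 83.91 +9.06 = 92.97 m/s
adjust_throttle(-1024): rpm ← 7307 -1024 = 6283
final state: V = 92.97 m/s, rpm = 6283 → n = rpm/60 = 104.716667 rev/s
target J* = 1.0599; solve J* = V/(n·D) for n: n = V/(J*·D) = 92.97/(1.0599 × 3.518) = 24.933434 rev/s
rpm = 60·n = 1496.006064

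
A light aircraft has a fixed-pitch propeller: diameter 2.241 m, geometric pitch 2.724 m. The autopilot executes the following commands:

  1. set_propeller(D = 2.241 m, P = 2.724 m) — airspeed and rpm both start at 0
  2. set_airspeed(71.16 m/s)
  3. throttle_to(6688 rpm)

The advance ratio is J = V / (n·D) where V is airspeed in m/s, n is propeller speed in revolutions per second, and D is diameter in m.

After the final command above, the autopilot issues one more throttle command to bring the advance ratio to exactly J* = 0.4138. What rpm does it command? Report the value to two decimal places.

rpm = 4604.21

set_propeller: D = 2.241 m, P = 2.724 m (p = P/D = 1.215529); state ← (V=0, rpm=0)
set_airspeed(71.16): V ← 71.16 m/s
throttle_to(6688): rpm ← 6688
final state: V = 71.16 m/s, rpm = 6688 → n = rpm/60 = 111.466667 rev/s
target J* = 0.4138; solve J* = V/(n·D) for n: n = V/(J*·D) = 71.16/(0.4138 × 2.241) = 76.736784 rev/s
rpm = 60·n = 4604.207065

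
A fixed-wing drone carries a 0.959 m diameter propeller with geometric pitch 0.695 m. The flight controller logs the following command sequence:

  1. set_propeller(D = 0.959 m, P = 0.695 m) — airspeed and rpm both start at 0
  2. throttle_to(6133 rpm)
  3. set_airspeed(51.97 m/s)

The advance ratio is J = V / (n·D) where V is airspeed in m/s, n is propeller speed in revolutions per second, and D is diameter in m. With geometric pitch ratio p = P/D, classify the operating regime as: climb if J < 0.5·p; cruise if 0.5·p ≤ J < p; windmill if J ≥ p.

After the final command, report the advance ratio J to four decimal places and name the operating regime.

J = 0.5302, regime = cruise

set_propeller: D = 0.959 m, P = 0.695 m (p = P/D = 0.724713); state ← (V=0, rpm=0)
throttle_to(6133): rpm ← 6133
set_airspeed(51.97): V ← 51.97 m/s
final state: V = 51.97 m/s, rpm = 6133 → n = rpm/60 = 102.216667 rev/s
J = V / (n·D) = 51.97 / (102.216667 × 0.959) = 0.530167
regime bands: climb J<0.3624 | cruise [0.3624, 0.7247) | windmill J≥0.7247
J = 0.5302 → cruise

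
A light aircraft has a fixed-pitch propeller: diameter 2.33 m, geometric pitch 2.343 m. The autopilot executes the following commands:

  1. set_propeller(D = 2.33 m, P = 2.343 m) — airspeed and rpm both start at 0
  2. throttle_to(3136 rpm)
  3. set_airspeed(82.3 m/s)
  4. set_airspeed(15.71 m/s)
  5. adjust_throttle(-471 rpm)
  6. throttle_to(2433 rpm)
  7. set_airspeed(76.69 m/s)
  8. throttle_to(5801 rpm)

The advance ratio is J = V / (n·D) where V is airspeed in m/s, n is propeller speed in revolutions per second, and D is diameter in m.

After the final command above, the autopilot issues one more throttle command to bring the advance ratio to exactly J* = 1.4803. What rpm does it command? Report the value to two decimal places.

rpm = 1334.09

set_propeller: D = 2.33 m, P = 2.343 m (p = P/D = 1.005579); state ← (V=0, rpm=0)
throttle_to(3136): rpm ← 3136
set_airspeed(82.3): V ← 82.3 m/s
set_airspeed(15.71): V ← 15.71 m/s
adjust_throttle(-471): rpm ← 3136 -471 = 2665
throttle_to(2433): rpm ← 2433
set_airspeed(76.69): V ← 76.69 m/s
throttle_to(5801): rpm ← 5801
final state: V = 76.69 m/s, rpm = 5801 → n = rpm/60 = 96.683333 rev/s
target J* = 1.4803; solve J* = V/(n·D) for n: n = V/(J*·D) = 76.69/(1.4803 × 2.33) = 22.234792 rev/s
rpm = 60·n = 1334.087540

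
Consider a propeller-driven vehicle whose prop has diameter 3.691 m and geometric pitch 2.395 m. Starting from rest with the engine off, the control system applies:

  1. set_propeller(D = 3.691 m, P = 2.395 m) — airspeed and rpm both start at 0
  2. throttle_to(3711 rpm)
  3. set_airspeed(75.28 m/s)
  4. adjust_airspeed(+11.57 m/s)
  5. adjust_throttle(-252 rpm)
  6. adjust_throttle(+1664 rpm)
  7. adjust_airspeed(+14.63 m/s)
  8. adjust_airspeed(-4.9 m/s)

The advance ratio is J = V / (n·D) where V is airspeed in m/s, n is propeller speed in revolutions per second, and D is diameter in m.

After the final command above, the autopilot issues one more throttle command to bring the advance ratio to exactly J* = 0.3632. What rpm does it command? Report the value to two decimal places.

rpm = 4322.64

set_propeller: D = 3.691 m, P = 2.395 m (p = P/D = 0.648876); state ← (V=0, rpm=0)
throttle_to(3711): rpm ← 3711
set_airspeed(75.28): V ← 75.28 m/s
adjust_airspeed(+11.57): V ← 75.28 +11.57 = 86.85 m/s
adjust_throttle(-252): rpm ← 3711 -252 = 3459
adjust_throttle(+1664): rpm ← 3459 +1664 = 5123
adjust_airspeed(+14.63): V ← 86.85 +14.63 = 101.48 m/s
adjust_airspeed(-4.9): V ← 101.48 -4.9 = 96.58 m/s
final state: V = 96.58 m/s, rpm = 5123 → n = rpm/60 = 85.383333 rev/s
target J* = 0.3632; solve J* = V/(n·D) for n: n = V/(J*·D) = 96.58/(0.3632 × 3.691) = 72.043917 rev/s
rpm = 60·n = 4322.635008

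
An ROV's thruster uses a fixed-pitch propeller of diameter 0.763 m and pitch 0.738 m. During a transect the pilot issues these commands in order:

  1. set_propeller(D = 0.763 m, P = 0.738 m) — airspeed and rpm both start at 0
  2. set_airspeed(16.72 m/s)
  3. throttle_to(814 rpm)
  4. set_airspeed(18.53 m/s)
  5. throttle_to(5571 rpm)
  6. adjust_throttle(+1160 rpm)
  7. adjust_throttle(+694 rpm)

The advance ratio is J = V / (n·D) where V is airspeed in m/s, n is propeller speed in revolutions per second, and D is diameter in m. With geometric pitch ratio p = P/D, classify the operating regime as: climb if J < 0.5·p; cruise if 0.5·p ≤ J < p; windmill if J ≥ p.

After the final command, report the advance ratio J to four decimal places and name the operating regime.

set_propeller: D = 0.763 m, P = 0.738 m (p = P/D = 0.967235); state ← (V=0, rpm=0)
set_airspeed(16.72): V ← 16.72 m/s
throttle_to(814): rpm ← 814
set_airspeed(18.53): V ← 18.53 m/s
throttle_to(5571): rpm ← 5571
adjust_throttle(+1160): rpm ← 5571 +1160 = 6731
adjust_throttle(+694): rpm ← 6731 +694 = 7425
final state: V = 18.53 m/s, rpm = 7425 → n = rpm/60 = 123.750000 rev/s
J = V / (n·D) = 18.53 / (123.750000 × 0.763) = 0.196248
regime bands: climb J<0.4836 | cruise [0.4836, 0.9672) | windmill J≥0.9672
J = 0.1962 → climb

J = 0.1962, regime = climb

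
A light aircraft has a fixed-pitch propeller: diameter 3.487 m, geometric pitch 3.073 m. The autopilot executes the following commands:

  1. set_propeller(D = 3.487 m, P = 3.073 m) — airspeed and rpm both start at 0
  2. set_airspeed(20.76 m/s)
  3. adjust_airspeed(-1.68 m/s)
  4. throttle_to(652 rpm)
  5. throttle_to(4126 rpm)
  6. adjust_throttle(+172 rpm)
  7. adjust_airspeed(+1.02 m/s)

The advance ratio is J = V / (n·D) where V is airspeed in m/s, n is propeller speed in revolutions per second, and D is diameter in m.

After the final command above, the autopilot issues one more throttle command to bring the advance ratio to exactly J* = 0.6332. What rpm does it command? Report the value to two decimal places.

rpm = 546.20

set_propeller: D = 3.487 m, P = 3.073 m (p = P/D = 0.881273); state ← (V=0, rpm=0)
set_airspeed(20.76): V ← 20.76 m/s
adjust_airspeed(-1.68): V ← 20.76 -1.68 = 19.08 m/s
throttle_to(652): rpm ← 652
throttle_to(4126): rpm ← 4126
adjust_throttle(+172): rpm ← 4126 +172 = 4298
adjust_airspeed(+1.02): V ← 19.08 +1.02 = 20.1 m/s
final state: V = 20.1 m/s, rpm = 4298 → n = rpm/60 = 71.633333 rev/s
target J* = 0.6332; solve J* = V/(n·D) for n: n = V/(J*·D) = 20.1/(0.6332 × 3.487) = 9.103391 rev/s
rpm = 60·n = 546.203469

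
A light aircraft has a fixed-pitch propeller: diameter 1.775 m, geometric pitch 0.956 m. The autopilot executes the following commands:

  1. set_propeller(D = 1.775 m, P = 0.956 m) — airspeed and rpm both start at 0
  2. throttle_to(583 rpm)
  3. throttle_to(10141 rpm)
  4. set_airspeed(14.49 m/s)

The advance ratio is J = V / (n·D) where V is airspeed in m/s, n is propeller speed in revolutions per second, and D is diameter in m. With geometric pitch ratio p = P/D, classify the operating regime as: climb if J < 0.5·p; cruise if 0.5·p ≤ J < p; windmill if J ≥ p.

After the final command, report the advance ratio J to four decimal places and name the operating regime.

set_propeller: D = 1.775 m, P = 0.956 m (p = P/D = 0.538592); state ← (V=0, rpm=0)
throttle_to(583): rpm ← 583
throttle_to(10141): rpm ← 10141
set_airspeed(14.49): V ← 14.49 m/s
final state: V = 14.49 m/s, rpm = 10141 → n = rpm/60 = 169.016667 rev/s
J = V / (n·D) = 14.49 / (169.016667 × 1.775) = 0.048299
regime bands: climb J<0.2693 | cruise [0.2693, 0.5386) | windmill J≥0.5386
J = 0.0483 → climb

J = 0.0483, regime = climb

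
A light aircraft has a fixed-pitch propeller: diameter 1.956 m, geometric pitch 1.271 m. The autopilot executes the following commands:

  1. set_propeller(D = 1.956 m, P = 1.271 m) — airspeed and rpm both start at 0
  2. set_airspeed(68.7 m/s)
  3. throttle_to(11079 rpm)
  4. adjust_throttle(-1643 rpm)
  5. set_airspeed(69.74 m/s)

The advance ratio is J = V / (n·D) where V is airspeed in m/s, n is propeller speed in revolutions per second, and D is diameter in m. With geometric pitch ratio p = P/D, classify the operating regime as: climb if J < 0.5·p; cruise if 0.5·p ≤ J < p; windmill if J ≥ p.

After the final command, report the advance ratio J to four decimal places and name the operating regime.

set_propeller: D = 1.956 m, P = 1.271 m (p = P/D = 0.649796); state ← (V=0, rpm=0)
set_airspeed(68.7): V ← 68.7 m/s
throttle_to(11079): rpm ← 11079
adjust_throttle(-1643): rpm ← 11079 -1643 = 9436
set_airspeed(69.74): V ← 69.74 m/s
final state: V = 69.74 m/s, rpm = 9436 → n = rpm/60 = 157.266667 rev/s
J = V / (n·D) = 69.74 / (157.266667 × 1.956) = 0.226713
regime bands: climb J<0.3249 | cruise [0.3249, 0.6498) | windmill J≥0.6498
J = 0.2267 → climb

J = 0.2267, regime = climb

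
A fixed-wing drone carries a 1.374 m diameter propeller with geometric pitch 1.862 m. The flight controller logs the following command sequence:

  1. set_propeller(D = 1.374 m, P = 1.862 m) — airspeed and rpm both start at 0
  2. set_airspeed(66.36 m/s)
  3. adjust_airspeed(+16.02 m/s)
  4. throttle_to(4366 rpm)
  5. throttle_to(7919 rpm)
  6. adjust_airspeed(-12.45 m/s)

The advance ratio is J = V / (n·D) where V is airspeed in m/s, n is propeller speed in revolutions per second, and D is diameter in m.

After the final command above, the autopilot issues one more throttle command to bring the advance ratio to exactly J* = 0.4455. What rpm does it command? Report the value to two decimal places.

set_propeller: D = 1.374 m, P = 1.862 m (p = P/D = 1.355167); state ← (V=0, rpm=0)
set_airspeed(66.36): V ← 66.36 m/s
adjust_airspeed(+16.02): V ← 66.36 +16.02 = 82.38 m/s
throttle_to(4366): rpm ← 4366
throttle_to(7919): rpm ← 7919
adjust_airspeed(-12.45): V ← 82.38 -12.45 = 69.93 m/s
final state: V = 69.93 m/s, rpm = 7919 → n = rpm/60 = 131.983333 rev/s
target J* = 0.4455; solve J* = V/(n·D) for n: n = V/(J*·D) = 69.93/(0.4455 × 1.374) = 114.242865 rev/s
rpm = 60·n = 6854.571920

rpm = 6854.57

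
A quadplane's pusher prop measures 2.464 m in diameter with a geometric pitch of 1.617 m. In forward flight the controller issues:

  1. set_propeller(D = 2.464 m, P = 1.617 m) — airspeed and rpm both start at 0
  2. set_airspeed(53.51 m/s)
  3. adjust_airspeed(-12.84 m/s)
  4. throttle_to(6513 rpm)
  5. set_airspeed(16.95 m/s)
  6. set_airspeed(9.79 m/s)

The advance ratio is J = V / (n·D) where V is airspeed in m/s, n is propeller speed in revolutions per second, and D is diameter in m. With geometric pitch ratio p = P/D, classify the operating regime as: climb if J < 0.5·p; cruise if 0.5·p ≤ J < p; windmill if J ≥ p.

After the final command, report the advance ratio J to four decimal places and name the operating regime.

set_propeller: D = 2.464 m, P = 1.617 m (p = P/D = 0.656250); state ← (V=0, rpm=0)
set_airspeed(53.51): V ← 53.51 m/s
adjust_airspeed(-12.84): V ← 53.51 -12.84 = 40.67 m/s
throttle_to(6513): rpm ← 6513
set_airspeed(16.95): V ← 16.95 m/s
set_airspeed(9.79): V ← 9.79 m/s
final state: V = 9.79 m/s, rpm = 6513 → n = rpm/60 = 108.550000 rev/s
J = V / (n·D) = 9.79 / (108.550000 × 2.464) = 0.036603
regime bands: climb J<0.3281 | cruise [0.3281, 0.6562) | windmill J≥0.6562
J = 0.0366 → climb

J = 0.0366, regime = climb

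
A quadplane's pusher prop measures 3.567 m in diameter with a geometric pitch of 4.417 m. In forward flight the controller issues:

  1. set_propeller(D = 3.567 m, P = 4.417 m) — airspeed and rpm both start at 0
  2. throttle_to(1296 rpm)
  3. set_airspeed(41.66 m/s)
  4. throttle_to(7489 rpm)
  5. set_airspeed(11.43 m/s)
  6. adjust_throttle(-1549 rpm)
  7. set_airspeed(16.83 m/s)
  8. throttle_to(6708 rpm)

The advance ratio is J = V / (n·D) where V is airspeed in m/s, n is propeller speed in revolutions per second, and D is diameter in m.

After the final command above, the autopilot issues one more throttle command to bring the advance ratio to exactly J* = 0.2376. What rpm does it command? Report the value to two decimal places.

rpm = 1191.48

set_propeller: D = 3.567 m, P = 4.417 m (p = P/D = 1.238295); state ← (V=0, rpm=0)
throttle_to(1296): rpm ← 1296
set_airspeed(41.66): V ← 41.66 m/s
throttle_to(7489): rpm ← 7489
set_airspeed(11.43): V ← 11.43 m/s
adjust_throttle(-1549): rpm ← 7489 -1549 = 5940
set_airspeed(16.83): V ← 16.83 m/s
throttle_to(6708): rpm ← 6708
final state: V = 16.83 m/s, rpm = 6708 → n = rpm/60 = 111.800000 rev/s
target J* = 0.2376; solve J* = V/(n·D) for n: n = V/(J*·D) = 16.83/(0.2376 × 3.567) = 19.857957 rev/s
rpm = 60·n = 1191.477432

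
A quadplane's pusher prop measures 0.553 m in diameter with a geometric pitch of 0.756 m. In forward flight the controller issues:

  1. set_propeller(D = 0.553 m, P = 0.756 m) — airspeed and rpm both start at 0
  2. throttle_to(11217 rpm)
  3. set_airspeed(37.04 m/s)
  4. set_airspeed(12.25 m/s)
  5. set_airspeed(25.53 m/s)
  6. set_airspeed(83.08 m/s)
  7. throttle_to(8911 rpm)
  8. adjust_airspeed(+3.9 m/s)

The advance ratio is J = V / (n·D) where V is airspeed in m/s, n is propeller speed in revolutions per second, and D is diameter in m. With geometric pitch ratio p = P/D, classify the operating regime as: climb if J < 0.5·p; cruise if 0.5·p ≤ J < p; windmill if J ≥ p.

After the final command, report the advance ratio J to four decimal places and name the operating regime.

set_propeller: D = 0.553 m, P = 0.756 m (p = P/D = 1.367089); state ← (V=0, rpm=0)
throttle_to(11217): rpm ← 11217
set_airspeed(37.04): V ← 37.04 m/s
set_airspeed(12.25): V ← 12.25 m/s
set_airspeed(25.53): V ← 25.53 m/s
set_airspeed(83.08): V ← 83.08 m/s
throttle_to(8911): rpm ← 8911
adjust_airspeed(+3.9): V ← 83.08 +3.9 = 86.98 m/s
final state: V = 86.98 m/s, rpm = 8911 → n = rpm/60 = 148.516667 rev/s
J = V / (n·D) = 86.98 / (148.516667 × 0.553) = 1.059056
regime bands: climb J<0.6835 | cruise [0.6835, 1.3671) | windmill J≥1.3671
J = 1.0591 → cruise

J = 1.0591, regime = cruise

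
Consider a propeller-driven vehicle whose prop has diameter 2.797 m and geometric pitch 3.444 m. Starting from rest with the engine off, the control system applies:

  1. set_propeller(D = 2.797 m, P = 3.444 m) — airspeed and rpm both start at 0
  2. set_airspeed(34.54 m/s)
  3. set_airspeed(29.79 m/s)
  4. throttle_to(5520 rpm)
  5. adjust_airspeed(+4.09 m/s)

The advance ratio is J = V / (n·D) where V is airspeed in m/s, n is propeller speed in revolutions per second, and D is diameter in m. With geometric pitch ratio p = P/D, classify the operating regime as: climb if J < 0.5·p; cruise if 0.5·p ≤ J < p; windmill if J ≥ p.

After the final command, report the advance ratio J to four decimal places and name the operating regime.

J = 0.1317, regime = climb

set_propeller: D = 2.797 m, P = 3.444 m (p = P/D = 1.231319); state ← (V=0, rpm=0)
set_airspeed(34.54): V ← 34.54 m/s
set_airspeed(29.79): V ← 29.79 m/s
throttle_to(5520): rpm ← 5520
adjust_airspeed(+4.09): V ← 29.79 +4.09 = 33.88 m/s
final state: V = 33.88 m/s, rpm = 5520 → n = rpm/60 = 92.000000 rev/s
J = V / (n·D) = 33.88 / (92.000000 × 2.797) = 0.131663
regime bands: climb J<0.6157 | cruise [0.6157, 1.2313) | windmill J≥1.2313
J = 0.1317 → climb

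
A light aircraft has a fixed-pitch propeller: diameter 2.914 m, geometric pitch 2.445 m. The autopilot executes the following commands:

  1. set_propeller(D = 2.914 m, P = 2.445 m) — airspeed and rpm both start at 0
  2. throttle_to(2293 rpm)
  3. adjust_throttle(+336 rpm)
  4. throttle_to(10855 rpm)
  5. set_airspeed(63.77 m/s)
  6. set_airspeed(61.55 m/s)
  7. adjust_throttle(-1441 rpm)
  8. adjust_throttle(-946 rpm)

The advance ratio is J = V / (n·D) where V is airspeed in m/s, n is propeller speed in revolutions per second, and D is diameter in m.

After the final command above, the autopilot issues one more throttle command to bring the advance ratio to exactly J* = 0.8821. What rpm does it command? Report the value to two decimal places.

rpm = 1436.72

set_propeller: D = 2.914 m, P = 2.445 m (p = P/D = 0.839053); state ← (V=0, rpm=0)
throttle_to(2293): rpm ← 2293
adjust_throttle(+336): rpm ← 2293 +336 = 2629
throttle_to(10855): rpm ← 10855
set_airspeed(63.77): V ← 63.77 m/s
set_airspeed(61.55): V ← 61.55 m/s
adjust_throttle(-1441): rpm ← 10855 -1441 = 9414
adjust_throttle(-946): rpm ← 9414 -946 = 8468
final state: V = 61.55 m/s, rpm = 8468 → n = rpm/60 = 141.133333 rev/s
target J* = 0.8821; solve J* = V/(n·D) for n: n = V/(J*·D) = 61.55/(0.8821 × 2.914) = 23.945322 rev/s
rpm = 60·n = 1436.719341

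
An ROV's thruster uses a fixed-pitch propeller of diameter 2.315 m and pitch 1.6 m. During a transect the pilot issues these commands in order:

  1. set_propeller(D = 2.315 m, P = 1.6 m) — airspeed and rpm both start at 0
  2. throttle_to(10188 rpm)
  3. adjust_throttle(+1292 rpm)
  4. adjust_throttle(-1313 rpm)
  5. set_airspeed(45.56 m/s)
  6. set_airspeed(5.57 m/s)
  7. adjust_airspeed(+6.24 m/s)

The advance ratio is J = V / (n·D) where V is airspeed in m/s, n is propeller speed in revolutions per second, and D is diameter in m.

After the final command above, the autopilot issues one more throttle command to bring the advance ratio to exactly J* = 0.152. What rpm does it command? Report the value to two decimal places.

set_propeller: D = 2.315 m, P = 1.6 m (p = P/D = 0.691145); state ← (V=0, rpm=0)
throttle_to(10188): rpm ← 10188
adjust_throttle(+1292): rpm ← 10188 +1292 = 11480
adjust_throttle(-1313): rpm ← 11480 -1313 = 10167
set_airspeed(45.56): V ← 45.56 m/s
set_airspeed(5.57): V ← 5.57 m/s
adjust_airspeed(+6.24): V ← 5.57 +6.24 = 11.81 m/s
final state: V = 11.81 m/s, rpm = 10167 → n = rpm/60 = 169.450000 rev/s
target J* = 0.152; solve J* = V/(n·D) for n: n = V/(J*·D) = 11.81/(0.152 × 2.315) = 33.562578 rev/s
rpm = 60·n = 2013.754689

rpm = 2013.75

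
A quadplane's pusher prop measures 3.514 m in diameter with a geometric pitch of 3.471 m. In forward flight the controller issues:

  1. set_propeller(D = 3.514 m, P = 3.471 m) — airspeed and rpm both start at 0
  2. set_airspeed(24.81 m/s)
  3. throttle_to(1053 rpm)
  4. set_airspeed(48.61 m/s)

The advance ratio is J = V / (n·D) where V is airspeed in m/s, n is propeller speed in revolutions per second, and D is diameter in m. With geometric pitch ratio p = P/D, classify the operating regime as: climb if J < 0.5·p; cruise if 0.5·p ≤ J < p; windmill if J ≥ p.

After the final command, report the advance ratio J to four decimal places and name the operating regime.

J = 0.7882, regime = cruise

set_propeller: D = 3.514 m, P = 3.471 m (p = P/D = 0.987763); state ← (V=0, rpm=0)
set_airspeed(24.81): V ← 24.81 m/s
throttle_to(1053): rpm ← 1053
set_airspeed(48.61): V ← 48.61 m/s
final state: V = 48.61 m/s, rpm = 1053 → n = rpm/60 = 17.550000 rev/s
J = V / (n·D) = 48.61 / (17.550000 × 3.514) = 0.788219
regime bands: climb J<0.4939 | cruise [0.4939, 0.9878) | windmill J≥0.9878
J = 0.7882 → cruise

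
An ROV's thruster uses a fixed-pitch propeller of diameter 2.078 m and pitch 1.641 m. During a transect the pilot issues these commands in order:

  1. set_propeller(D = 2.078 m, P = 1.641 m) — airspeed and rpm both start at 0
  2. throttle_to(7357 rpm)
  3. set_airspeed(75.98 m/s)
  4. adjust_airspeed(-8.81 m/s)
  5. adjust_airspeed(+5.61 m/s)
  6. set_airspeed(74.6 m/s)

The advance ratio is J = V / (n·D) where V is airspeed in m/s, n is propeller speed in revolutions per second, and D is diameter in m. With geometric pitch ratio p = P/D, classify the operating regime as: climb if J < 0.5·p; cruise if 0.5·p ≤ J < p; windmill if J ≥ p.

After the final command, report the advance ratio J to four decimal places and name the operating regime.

J = 0.2928, regime = climb

set_propeller: D = 2.078 m, P = 1.641 m (p = P/D = 0.789702); state ← (V=0, rpm=0)
throttle_to(7357): rpm ← 7357
set_airspeed(75.98): V ← 75.98 m/s
adjust_airspeed(-8.81): V ← 75.98 -8.81 = 67.17 m/s
adjust_airspeed(+5.61): V ← 67.17 +5.61 = 72.78 m/s
set_airspeed(74.6): V ← 74.6 m/s
final state: V = 74.6 m/s, rpm = 7357 → n = rpm/60 = 122.616667 rev/s
J = V / (n·D) = 74.6 / (122.616667 × 2.078) = 0.292782
regime bands: climb J<0.3949 | cruise [0.3949, 0.7897) | windmill J≥0.7897
J = 0.2928 → climb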